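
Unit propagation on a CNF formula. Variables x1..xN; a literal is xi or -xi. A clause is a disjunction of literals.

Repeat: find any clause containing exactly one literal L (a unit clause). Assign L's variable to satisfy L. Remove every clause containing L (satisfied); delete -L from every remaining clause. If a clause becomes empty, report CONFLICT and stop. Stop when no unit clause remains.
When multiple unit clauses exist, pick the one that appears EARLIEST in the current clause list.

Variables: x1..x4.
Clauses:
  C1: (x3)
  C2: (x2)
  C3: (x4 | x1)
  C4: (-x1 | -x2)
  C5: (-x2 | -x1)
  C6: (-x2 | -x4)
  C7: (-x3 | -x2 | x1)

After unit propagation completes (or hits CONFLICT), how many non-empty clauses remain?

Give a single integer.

unit clause [3] forces x3=T; simplify:
  drop -3 from [-3, -2, 1] -> [-2, 1]
  satisfied 1 clause(s); 6 remain; assigned so far: [3]
unit clause [2] forces x2=T; simplify:
  drop -2 from [-1, -2] -> [-1]
  drop -2 from [-2, -1] -> [-1]
  drop -2 from [-2, -4] -> [-4]
  drop -2 from [-2, 1] -> [1]
  satisfied 1 clause(s); 5 remain; assigned so far: [2, 3]
unit clause [-1] forces x1=F; simplify:
  drop 1 from [4, 1] -> [4]
  drop 1 from [1] -> [] (empty!)
  satisfied 2 clause(s); 3 remain; assigned so far: [1, 2, 3]
CONFLICT (empty clause)

Answer: 2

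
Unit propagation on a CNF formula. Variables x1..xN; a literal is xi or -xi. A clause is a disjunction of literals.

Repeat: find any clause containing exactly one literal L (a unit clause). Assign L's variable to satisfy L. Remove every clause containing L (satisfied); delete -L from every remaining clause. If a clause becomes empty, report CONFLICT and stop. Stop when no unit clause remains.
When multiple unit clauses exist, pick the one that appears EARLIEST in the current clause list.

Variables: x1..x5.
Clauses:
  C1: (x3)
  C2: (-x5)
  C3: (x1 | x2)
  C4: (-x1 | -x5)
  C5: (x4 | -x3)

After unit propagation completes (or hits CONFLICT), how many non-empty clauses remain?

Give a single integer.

Answer: 1

Derivation:
unit clause [3] forces x3=T; simplify:
  drop -3 from [4, -3] -> [4]
  satisfied 1 clause(s); 4 remain; assigned so far: [3]
unit clause [-5] forces x5=F; simplify:
  satisfied 2 clause(s); 2 remain; assigned so far: [3, 5]
unit clause [4] forces x4=T; simplify:
  satisfied 1 clause(s); 1 remain; assigned so far: [3, 4, 5]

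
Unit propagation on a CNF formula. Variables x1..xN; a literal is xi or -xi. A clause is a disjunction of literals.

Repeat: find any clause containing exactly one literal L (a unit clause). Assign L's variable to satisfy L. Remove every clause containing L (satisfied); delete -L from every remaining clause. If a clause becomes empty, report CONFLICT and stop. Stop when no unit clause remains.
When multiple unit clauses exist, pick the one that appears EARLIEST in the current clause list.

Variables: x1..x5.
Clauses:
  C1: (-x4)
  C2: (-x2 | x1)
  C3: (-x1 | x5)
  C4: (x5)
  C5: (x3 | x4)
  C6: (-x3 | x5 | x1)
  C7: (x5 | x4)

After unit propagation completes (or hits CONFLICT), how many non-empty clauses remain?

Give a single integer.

unit clause [-4] forces x4=F; simplify:
  drop 4 from [3, 4] -> [3]
  drop 4 from [5, 4] -> [5]
  satisfied 1 clause(s); 6 remain; assigned so far: [4]
unit clause [5] forces x5=T; simplify:
  satisfied 4 clause(s); 2 remain; assigned so far: [4, 5]
unit clause [3] forces x3=T; simplify:
  satisfied 1 clause(s); 1 remain; assigned so far: [3, 4, 5]

Answer: 1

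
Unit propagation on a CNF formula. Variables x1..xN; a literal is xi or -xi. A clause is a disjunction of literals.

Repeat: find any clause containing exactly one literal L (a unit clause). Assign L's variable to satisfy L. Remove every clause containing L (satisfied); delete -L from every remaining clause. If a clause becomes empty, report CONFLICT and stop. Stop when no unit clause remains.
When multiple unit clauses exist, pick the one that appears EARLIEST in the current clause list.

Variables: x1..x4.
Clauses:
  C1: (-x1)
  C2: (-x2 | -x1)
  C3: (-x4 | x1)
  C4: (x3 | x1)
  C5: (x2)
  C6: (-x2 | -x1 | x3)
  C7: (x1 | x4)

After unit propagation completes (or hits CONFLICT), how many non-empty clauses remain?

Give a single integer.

Answer: 2

Derivation:
unit clause [-1] forces x1=F; simplify:
  drop 1 from [-4, 1] -> [-4]
  drop 1 from [3, 1] -> [3]
  drop 1 from [1, 4] -> [4]
  satisfied 3 clause(s); 4 remain; assigned so far: [1]
unit clause [-4] forces x4=F; simplify:
  drop 4 from [4] -> [] (empty!)
  satisfied 1 clause(s); 3 remain; assigned so far: [1, 4]
CONFLICT (empty clause)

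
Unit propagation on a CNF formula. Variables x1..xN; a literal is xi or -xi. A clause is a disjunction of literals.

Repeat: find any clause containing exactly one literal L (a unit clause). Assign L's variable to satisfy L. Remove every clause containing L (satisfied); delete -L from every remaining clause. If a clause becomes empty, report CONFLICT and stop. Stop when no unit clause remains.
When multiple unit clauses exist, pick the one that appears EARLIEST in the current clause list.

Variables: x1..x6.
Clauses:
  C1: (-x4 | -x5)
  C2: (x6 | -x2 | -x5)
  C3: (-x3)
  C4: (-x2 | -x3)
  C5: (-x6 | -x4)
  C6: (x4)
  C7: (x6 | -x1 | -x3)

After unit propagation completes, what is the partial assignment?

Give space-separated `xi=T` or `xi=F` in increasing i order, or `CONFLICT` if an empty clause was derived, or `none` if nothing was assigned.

Answer: x3=F x4=T x5=F x6=F

Derivation:
unit clause [-3] forces x3=F; simplify:
  satisfied 3 clause(s); 4 remain; assigned so far: [3]
unit clause [4] forces x4=T; simplify:
  drop -4 from [-4, -5] -> [-5]
  drop -4 from [-6, -4] -> [-6]
  satisfied 1 clause(s); 3 remain; assigned so far: [3, 4]
unit clause [-5] forces x5=F; simplify:
  satisfied 2 clause(s); 1 remain; assigned so far: [3, 4, 5]
unit clause [-6] forces x6=F; simplify:
  satisfied 1 clause(s); 0 remain; assigned so far: [3, 4, 5, 6]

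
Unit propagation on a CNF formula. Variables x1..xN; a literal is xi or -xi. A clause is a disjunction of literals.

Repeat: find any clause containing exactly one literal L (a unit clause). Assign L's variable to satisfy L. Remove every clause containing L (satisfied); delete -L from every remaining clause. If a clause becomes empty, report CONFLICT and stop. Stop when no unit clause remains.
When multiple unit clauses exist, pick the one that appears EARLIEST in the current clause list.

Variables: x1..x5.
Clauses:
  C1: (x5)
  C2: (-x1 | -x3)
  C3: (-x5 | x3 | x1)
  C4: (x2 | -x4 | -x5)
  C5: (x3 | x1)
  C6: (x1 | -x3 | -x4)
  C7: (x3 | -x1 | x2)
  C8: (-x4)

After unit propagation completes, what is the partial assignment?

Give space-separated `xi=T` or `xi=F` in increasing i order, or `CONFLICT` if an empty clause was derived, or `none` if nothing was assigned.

Answer: x4=F x5=T

Derivation:
unit clause [5] forces x5=T; simplify:
  drop -5 from [-5, 3, 1] -> [3, 1]
  drop -5 from [2, -4, -5] -> [2, -4]
  satisfied 1 clause(s); 7 remain; assigned so far: [5]
unit clause [-4] forces x4=F; simplify:
  satisfied 3 clause(s); 4 remain; assigned so far: [4, 5]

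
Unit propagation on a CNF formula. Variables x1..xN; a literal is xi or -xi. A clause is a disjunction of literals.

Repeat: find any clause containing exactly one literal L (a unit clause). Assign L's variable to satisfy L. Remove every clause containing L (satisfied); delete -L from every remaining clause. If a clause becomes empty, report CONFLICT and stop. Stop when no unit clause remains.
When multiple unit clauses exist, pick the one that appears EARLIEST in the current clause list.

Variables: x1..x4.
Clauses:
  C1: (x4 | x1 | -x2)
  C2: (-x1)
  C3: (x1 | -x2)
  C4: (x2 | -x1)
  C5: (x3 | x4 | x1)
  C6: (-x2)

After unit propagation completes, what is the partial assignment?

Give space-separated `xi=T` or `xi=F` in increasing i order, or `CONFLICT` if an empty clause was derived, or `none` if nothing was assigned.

Answer: x1=F x2=F

Derivation:
unit clause [-1] forces x1=F; simplify:
  drop 1 from [4, 1, -2] -> [4, -2]
  drop 1 from [1, -2] -> [-2]
  drop 1 from [3, 4, 1] -> [3, 4]
  satisfied 2 clause(s); 4 remain; assigned so far: [1]
unit clause [-2] forces x2=F; simplify:
  satisfied 3 clause(s); 1 remain; assigned so far: [1, 2]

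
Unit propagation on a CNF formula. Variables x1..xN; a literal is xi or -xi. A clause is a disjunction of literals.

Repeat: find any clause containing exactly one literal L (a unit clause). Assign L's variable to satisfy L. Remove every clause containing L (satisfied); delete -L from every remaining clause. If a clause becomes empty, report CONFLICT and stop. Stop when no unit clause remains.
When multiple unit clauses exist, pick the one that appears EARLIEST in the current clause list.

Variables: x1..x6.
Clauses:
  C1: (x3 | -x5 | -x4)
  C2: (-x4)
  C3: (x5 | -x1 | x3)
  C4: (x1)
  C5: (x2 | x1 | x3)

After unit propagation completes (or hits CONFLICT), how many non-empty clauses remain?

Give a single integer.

Answer: 1

Derivation:
unit clause [-4] forces x4=F; simplify:
  satisfied 2 clause(s); 3 remain; assigned so far: [4]
unit clause [1] forces x1=T; simplify:
  drop -1 from [5, -1, 3] -> [5, 3]
  satisfied 2 clause(s); 1 remain; assigned so far: [1, 4]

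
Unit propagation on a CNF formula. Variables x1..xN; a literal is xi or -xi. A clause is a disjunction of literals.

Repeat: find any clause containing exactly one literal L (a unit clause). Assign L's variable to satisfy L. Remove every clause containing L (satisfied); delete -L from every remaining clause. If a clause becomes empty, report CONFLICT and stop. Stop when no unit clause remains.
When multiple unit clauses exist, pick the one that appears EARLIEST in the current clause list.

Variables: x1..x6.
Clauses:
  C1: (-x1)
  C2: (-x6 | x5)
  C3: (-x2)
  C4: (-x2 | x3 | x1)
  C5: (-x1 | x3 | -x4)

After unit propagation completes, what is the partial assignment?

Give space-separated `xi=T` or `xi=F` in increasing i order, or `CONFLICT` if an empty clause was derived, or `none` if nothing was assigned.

unit clause [-1] forces x1=F; simplify:
  drop 1 from [-2, 3, 1] -> [-2, 3]
  satisfied 2 clause(s); 3 remain; assigned so far: [1]
unit clause [-2] forces x2=F; simplify:
  satisfied 2 clause(s); 1 remain; assigned so far: [1, 2]

Answer: x1=F x2=F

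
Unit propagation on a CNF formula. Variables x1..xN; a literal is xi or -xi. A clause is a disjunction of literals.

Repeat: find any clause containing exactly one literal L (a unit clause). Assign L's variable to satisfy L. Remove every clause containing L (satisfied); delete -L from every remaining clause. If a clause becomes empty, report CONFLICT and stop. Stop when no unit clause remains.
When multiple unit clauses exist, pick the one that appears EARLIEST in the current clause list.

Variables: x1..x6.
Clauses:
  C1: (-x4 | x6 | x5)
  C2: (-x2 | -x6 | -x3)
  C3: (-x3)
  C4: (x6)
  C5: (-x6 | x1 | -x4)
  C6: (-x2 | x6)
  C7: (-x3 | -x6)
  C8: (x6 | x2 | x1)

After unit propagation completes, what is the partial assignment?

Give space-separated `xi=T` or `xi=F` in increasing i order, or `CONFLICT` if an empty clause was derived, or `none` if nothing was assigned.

Answer: x3=F x6=T

Derivation:
unit clause [-3] forces x3=F; simplify:
  satisfied 3 clause(s); 5 remain; assigned so far: [3]
unit clause [6] forces x6=T; simplify:
  drop -6 from [-6, 1, -4] -> [1, -4]
  satisfied 4 clause(s); 1 remain; assigned so far: [3, 6]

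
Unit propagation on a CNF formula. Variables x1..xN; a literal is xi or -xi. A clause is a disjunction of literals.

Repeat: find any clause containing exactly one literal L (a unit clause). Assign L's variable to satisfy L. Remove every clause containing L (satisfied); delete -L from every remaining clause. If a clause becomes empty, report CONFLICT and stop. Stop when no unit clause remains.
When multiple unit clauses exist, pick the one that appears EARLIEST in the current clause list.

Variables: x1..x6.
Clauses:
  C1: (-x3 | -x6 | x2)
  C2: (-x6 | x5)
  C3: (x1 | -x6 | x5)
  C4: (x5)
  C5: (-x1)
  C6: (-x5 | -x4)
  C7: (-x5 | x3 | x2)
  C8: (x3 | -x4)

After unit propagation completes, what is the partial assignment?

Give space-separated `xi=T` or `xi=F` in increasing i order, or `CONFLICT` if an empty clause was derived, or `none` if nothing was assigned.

unit clause [5] forces x5=T; simplify:
  drop -5 from [-5, -4] -> [-4]
  drop -5 from [-5, 3, 2] -> [3, 2]
  satisfied 3 clause(s); 5 remain; assigned so far: [5]
unit clause [-1] forces x1=F; simplify:
  satisfied 1 clause(s); 4 remain; assigned so far: [1, 5]
unit clause [-4] forces x4=F; simplify:
  satisfied 2 clause(s); 2 remain; assigned so far: [1, 4, 5]

Answer: x1=F x4=F x5=T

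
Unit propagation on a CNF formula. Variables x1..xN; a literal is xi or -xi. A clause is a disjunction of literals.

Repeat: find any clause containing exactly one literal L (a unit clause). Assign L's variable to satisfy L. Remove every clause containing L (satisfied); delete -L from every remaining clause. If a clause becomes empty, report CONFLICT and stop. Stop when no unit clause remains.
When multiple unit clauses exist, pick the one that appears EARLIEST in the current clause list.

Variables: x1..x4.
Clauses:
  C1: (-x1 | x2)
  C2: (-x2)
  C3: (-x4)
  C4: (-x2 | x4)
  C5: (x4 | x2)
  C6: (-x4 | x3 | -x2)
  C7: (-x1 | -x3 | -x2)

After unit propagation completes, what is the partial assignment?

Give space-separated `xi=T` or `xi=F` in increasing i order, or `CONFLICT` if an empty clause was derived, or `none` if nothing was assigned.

unit clause [-2] forces x2=F; simplify:
  drop 2 from [-1, 2] -> [-1]
  drop 2 from [4, 2] -> [4]
  satisfied 4 clause(s); 3 remain; assigned so far: [2]
unit clause [-1] forces x1=F; simplify:
  satisfied 1 clause(s); 2 remain; assigned so far: [1, 2]
unit clause [-4] forces x4=F; simplify:
  drop 4 from [4] -> [] (empty!)
  satisfied 1 clause(s); 1 remain; assigned so far: [1, 2, 4]
CONFLICT (empty clause)

Answer: CONFLICT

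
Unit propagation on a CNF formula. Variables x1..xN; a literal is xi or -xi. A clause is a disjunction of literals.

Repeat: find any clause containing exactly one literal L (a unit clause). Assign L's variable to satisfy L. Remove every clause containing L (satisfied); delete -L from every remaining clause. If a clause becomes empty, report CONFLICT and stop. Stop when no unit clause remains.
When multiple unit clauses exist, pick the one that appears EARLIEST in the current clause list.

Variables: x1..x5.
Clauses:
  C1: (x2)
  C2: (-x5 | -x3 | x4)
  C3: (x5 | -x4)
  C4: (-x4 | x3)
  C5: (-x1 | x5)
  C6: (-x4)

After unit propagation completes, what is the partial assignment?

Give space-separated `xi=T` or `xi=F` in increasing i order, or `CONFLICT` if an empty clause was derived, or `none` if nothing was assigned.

unit clause [2] forces x2=T; simplify:
  satisfied 1 clause(s); 5 remain; assigned so far: [2]
unit clause [-4] forces x4=F; simplify:
  drop 4 from [-5, -3, 4] -> [-5, -3]
  satisfied 3 clause(s); 2 remain; assigned so far: [2, 4]

Answer: x2=T x4=F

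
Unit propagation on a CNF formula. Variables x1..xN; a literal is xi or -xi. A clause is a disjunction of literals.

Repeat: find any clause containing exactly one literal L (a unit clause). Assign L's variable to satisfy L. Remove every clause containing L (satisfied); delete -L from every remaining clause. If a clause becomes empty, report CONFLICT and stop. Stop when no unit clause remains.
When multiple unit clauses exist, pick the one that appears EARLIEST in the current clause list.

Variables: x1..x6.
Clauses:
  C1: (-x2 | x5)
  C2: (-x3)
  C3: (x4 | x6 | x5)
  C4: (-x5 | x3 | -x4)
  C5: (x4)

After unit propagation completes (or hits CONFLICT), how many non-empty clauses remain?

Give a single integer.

unit clause [-3] forces x3=F; simplify:
  drop 3 from [-5, 3, -4] -> [-5, -4]
  satisfied 1 clause(s); 4 remain; assigned so far: [3]
unit clause [4] forces x4=T; simplify:
  drop -4 from [-5, -4] -> [-5]
  satisfied 2 clause(s); 2 remain; assigned so far: [3, 4]
unit clause [-5] forces x5=F; simplify:
  drop 5 from [-2, 5] -> [-2]
  satisfied 1 clause(s); 1 remain; assigned so far: [3, 4, 5]
unit clause [-2] forces x2=F; simplify:
  satisfied 1 clause(s); 0 remain; assigned so far: [2, 3, 4, 5]

Answer: 0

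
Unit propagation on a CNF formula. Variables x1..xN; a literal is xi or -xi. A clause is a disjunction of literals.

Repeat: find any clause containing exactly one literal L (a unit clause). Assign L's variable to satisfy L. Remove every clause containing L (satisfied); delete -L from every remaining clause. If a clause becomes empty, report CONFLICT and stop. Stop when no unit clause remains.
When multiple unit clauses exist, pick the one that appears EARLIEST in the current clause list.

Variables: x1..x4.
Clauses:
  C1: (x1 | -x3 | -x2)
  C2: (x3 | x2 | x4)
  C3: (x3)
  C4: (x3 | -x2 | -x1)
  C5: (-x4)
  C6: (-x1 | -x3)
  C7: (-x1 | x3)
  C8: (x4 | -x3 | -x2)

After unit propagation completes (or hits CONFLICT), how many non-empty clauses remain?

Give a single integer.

unit clause [3] forces x3=T; simplify:
  drop -3 from [1, -3, -2] -> [1, -2]
  drop -3 from [-1, -3] -> [-1]
  drop -3 from [4, -3, -2] -> [4, -2]
  satisfied 4 clause(s); 4 remain; assigned so far: [3]
unit clause [-4] forces x4=F; simplify:
  drop 4 from [4, -2] -> [-2]
  satisfied 1 clause(s); 3 remain; assigned so far: [3, 4]
unit clause [-1] forces x1=F; simplify:
  drop 1 from [1, -2] -> [-2]
  satisfied 1 clause(s); 2 remain; assigned so far: [1, 3, 4]
unit clause [-2] forces x2=F; simplify:
  satisfied 2 clause(s); 0 remain; assigned so far: [1, 2, 3, 4]

Answer: 0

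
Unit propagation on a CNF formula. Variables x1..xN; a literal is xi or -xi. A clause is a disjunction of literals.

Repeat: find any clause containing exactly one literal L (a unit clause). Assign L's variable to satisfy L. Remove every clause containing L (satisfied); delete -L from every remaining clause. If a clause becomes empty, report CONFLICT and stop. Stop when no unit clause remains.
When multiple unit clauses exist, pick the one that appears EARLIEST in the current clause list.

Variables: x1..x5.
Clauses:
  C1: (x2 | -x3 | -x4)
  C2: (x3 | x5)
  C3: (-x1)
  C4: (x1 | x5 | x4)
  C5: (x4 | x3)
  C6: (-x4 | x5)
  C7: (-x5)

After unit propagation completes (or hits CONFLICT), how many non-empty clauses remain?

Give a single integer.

unit clause [-1] forces x1=F; simplify:
  drop 1 from [1, 5, 4] -> [5, 4]
  satisfied 1 clause(s); 6 remain; assigned so far: [1]
unit clause [-5] forces x5=F; simplify:
  drop 5 from [3, 5] -> [3]
  drop 5 from [5, 4] -> [4]
  drop 5 from [-4, 5] -> [-4]
  satisfied 1 clause(s); 5 remain; assigned so far: [1, 5]
unit clause [3] forces x3=T; simplify:
  drop -3 from [2, -3, -4] -> [2, -4]
  satisfied 2 clause(s); 3 remain; assigned so far: [1, 3, 5]
unit clause [4] forces x4=T; simplify:
  drop -4 from [2, -4] -> [2]
  drop -4 from [-4] -> [] (empty!)
  satisfied 1 clause(s); 2 remain; assigned so far: [1, 3, 4, 5]
CONFLICT (empty clause)

Answer: 1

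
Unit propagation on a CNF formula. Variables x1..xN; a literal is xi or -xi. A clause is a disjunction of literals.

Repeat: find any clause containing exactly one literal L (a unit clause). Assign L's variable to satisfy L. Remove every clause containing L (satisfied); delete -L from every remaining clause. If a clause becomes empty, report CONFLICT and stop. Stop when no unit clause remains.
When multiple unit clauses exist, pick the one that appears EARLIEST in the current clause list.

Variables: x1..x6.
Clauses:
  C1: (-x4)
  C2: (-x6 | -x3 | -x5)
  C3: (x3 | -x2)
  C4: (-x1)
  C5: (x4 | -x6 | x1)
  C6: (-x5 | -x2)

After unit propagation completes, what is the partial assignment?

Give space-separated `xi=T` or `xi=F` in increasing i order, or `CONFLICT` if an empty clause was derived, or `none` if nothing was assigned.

Answer: x1=F x4=F x6=F

Derivation:
unit clause [-4] forces x4=F; simplify:
  drop 4 from [4, -6, 1] -> [-6, 1]
  satisfied 1 clause(s); 5 remain; assigned so far: [4]
unit clause [-1] forces x1=F; simplify:
  drop 1 from [-6, 1] -> [-6]
  satisfied 1 clause(s); 4 remain; assigned so far: [1, 4]
unit clause [-6] forces x6=F; simplify:
  satisfied 2 clause(s); 2 remain; assigned so far: [1, 4, 6]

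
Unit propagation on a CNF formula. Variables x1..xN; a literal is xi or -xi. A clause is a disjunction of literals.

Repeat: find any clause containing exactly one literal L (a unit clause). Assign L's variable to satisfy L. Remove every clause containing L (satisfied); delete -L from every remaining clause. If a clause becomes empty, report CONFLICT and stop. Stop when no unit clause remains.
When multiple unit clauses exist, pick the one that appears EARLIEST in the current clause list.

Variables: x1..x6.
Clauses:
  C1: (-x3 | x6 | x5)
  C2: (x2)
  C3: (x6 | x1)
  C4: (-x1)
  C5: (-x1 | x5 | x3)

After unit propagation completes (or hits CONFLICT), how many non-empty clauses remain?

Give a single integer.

Answer: 0

Derivation:
unit clause [2] forces x2=T; simplify:
  satisfied 1 clause(s); 4 remain; assigned so far: [2]
unit clause [-1] forces x1=F; simplify:
  drop 1 from [6, 1] -> [6]
  satisfied 2 clause(s); 2 remain; assigned so far: [1, 2]
unit clause [6] forces x6=T; simplify:
  satisfied 2 clause(s); 0 remain; assigned so far: [1, 2, 6]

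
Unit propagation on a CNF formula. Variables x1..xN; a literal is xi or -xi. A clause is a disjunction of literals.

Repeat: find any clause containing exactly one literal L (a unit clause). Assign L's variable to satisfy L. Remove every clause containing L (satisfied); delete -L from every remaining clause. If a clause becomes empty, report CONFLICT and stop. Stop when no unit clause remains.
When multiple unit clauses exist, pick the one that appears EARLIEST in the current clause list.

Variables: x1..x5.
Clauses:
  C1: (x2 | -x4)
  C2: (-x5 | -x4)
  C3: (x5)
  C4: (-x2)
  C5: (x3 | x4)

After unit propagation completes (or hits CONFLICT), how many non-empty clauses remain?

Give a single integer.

unit clause [5] forces x5=T; simplify:
  drop -5 from [-5, -4] -> [-4]
  satisfied 1 clause(s); 4 remain; assigned so far: [5]
unit clause [-4] forces x4=F; simplify:
  drop 4 from [3, 4] -> [3]
  satisfied 2 clause(s); 2 remain; assigned so far: [4, 5]
unit clause [-2] forces x2=F; simplify:
  satisfied 1 clause(s); 1 remain; assigned so far: [2, 4, 5]
unit clause [3] forces x3=T; simplify:
  satisfied 1 clause(s); 0 remain; assigned so far: [2, 3, 4, 5]

Answer: 0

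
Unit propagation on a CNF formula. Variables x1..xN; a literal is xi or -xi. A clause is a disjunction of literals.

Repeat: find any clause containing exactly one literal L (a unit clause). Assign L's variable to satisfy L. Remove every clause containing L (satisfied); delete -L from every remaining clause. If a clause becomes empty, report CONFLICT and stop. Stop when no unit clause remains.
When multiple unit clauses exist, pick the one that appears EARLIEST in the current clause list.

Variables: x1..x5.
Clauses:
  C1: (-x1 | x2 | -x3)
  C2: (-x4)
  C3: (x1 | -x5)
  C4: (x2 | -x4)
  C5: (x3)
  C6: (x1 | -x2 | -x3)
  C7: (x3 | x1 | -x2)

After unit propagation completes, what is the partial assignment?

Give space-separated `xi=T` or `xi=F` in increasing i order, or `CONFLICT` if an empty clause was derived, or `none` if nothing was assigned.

Answer: x3=T x4=F

Derivation:
unit clause [-4] forces x4=F; simplify:
  satisfied 2 clause(s); 5 remain; assigned so far: [4]
unit clause [3] forces x3=T; simplify:
  drop -3 from [-1, 2, -3] -> [-1, 2]
  drop -3 from [1, -2, -3] -> [1, -2]
  satisfied 2 clause(s); 3 remain; assigned so far: [3, 4]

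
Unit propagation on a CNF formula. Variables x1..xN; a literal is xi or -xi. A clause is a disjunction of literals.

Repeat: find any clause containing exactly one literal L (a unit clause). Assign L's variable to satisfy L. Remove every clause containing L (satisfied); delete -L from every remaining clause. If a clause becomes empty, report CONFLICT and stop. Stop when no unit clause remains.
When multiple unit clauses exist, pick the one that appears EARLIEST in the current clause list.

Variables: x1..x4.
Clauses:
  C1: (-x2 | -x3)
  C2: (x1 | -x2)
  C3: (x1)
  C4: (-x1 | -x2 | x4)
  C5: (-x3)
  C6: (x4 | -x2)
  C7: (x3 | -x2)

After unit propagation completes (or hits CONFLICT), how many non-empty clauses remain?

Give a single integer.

unit clause [1] forces x1=T; simplify:
  drop -1 from [-1, -2, 4] -> [-2, 4]
  satisfied 2 clause(s); 5 remain; assigned so far: [1]
unit clause [-3] forces x3=F; simplify:
  drop 3 from [3, -2] -> [-2]
  satisfied 2 clause(s); 3 remain; assigned so far: [1, 3]
unit clause [-2] forces x2=F; simplify:
  satisfied 3 clause(s); 0 remain; assigned so far: [1, 2, 3]

Answer: 0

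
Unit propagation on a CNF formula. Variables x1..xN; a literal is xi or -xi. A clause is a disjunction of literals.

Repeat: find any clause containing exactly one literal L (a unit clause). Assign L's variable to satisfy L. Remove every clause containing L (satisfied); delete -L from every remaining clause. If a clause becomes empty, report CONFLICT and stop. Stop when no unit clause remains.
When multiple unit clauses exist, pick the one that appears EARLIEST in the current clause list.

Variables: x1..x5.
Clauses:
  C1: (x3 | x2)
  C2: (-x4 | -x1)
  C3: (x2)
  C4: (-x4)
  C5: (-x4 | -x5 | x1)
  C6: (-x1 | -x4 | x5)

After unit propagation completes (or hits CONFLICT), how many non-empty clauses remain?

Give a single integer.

unit clause [2] forces x2=T; simplify:
  satisfied 2 clause(s); 4 remain; assigned so far: [2]
unit clause [-4] forces x4=F; simplify:
  satisfied 4 clause(s); 0 remain; assigned so far: [2, 4]

Answer: 0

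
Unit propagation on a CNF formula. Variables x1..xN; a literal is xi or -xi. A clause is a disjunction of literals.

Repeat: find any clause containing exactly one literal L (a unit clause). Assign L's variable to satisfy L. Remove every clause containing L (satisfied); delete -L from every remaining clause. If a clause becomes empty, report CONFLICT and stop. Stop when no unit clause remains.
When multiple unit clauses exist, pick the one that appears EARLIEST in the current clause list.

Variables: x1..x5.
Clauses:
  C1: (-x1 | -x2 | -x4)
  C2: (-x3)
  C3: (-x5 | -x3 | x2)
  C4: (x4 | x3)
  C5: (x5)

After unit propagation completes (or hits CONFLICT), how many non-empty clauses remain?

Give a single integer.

unit clause [-3] forces x3=F; simplify:
  drop 3 from [4, 3] -> [4]
  satisfied 2 clause(s); 3 remain; assigned so far: [3]
unit clause [4] forces x4=T; simplify:
  drop -4 from [-1, -2, -4] -> [-1, -2]
  satisfied 1 clause(s); 2 remain; assigned so far: [3, 4]
unit clause [5] forces x5=T; simplify:
  satisfied 1 clause(s); 1 remain; assigned so far: [3, 4, 5]

Answer: 1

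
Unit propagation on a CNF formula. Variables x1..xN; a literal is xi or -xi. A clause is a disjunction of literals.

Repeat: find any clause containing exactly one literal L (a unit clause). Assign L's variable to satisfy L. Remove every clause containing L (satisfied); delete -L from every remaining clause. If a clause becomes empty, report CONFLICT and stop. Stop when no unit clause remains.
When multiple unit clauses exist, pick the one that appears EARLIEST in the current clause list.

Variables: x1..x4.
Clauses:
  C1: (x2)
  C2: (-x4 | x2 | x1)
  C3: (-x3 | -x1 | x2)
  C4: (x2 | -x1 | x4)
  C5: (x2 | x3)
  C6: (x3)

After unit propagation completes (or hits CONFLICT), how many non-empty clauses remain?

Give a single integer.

Answer: 0

Derivation:
unit clause [2] forces x2=T; simplify:
  satisfied 5 clause(s); 1 remain; assigned so far: [2]
unit clause [3] forces x3=T; simplify:
  satisfied 1 clause(s); 0 remain; assigned so far: [2, 3]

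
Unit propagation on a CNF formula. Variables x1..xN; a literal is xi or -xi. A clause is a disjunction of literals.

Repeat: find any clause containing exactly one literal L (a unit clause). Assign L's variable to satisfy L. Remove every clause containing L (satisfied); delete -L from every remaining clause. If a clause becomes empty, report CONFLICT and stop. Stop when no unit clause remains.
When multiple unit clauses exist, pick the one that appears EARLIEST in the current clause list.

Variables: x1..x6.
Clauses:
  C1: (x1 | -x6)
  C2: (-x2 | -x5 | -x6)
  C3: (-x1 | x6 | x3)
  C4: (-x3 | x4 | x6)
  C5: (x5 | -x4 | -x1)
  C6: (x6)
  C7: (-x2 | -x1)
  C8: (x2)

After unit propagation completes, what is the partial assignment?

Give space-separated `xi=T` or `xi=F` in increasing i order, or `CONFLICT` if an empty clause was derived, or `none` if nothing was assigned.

Answer: CONFLICT

Derivation:
unit clause [6] forces x6=T; simplify:
  drop -6 from [1, -6] -> [1]
  drop -6 from [-2, -5, -6] -> [-2, -5]
  satisfied 3 clause(s); 5 remain; assigned so far: [6]
unit clause [1] forces x1=T; simplify:
  drop -1 from [5, -4, -1] -> [5, -4]
  drop -1 from [-2, -1] -> [-2]
  satisfied 1 clause(s); 4 remain; assigned so far: [1, 6]
unit clause [-2] forces x2=F; simplify:
  drop 2 from [2] -> [] (empty!)
  satisfied 2 clause(s); 2 remain; assigned so far: [1, 2, 6]
CONFLICT (empty clause)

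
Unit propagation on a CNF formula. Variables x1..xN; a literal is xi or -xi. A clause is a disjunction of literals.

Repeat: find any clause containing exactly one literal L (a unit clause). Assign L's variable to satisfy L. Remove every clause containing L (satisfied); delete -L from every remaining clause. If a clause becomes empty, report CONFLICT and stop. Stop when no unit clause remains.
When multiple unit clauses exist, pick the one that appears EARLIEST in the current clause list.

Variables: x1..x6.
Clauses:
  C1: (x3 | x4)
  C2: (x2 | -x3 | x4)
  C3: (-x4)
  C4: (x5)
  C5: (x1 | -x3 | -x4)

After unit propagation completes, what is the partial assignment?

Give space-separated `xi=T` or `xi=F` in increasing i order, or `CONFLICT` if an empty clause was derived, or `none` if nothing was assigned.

unit clause [-4] forces x4=F; simplify:
  drop 4 from [3, 4] -> [3]
  drop 4 from [2, -3, 4] -> [2, -3]
  satisfied 2 clause(s); 3 remain; assigned so far: [4]
unit clause [3] forces x3=T; simplify:
  drop -3 from [2, -3] -> [2]
  satisfied 1 clause(s); 2 remain; assigned so far: [3, 4]
unit clause [2] forces x2=T; simplify:
  satisfied 1 clause(s); 1 remain; assigned so far: [2, 3, 4]
unit clause [5] forces x5=T; simplify:
  satisfied 1 clause(s); 0 remain; assigned so far: [2, 3, 4, 5]

Answer: x2=T x3=T x4=F x5=T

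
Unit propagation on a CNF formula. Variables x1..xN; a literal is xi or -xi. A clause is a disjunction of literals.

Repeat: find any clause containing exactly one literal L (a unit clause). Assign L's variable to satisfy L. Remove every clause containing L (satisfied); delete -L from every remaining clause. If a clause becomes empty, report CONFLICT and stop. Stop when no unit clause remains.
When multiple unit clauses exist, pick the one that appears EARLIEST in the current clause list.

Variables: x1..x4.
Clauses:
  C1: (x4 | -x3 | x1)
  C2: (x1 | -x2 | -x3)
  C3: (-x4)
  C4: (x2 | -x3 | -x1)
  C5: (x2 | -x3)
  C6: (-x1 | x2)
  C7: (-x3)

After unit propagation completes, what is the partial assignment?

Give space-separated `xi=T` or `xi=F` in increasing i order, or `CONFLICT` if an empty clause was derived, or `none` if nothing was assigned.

unit clause [-4] forces x4=F; simplify:
  drop 4 from [4, -3, 1] -> [-3, 1]
  satisfied 1 clause(s); 6 remain; assigned so far: [4]
unit clause [-3] forces x3=F; simplify:
  satisfied 5 clause(s); 1 remain; assigned so far: [3, 4]

Answer: x3=F x4=F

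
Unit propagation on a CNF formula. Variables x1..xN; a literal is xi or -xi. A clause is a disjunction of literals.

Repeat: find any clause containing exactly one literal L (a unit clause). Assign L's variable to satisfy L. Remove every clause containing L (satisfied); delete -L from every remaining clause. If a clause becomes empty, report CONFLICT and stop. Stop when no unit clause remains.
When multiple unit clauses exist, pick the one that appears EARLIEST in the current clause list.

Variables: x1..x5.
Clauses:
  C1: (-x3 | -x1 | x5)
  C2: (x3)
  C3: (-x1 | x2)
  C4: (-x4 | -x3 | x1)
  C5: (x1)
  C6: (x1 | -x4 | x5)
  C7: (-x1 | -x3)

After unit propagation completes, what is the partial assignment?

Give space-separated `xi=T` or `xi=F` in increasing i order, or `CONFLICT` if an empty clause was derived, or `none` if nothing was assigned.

Answer: CONFLICT

Derivation:
unit clause [3] forces x3=T; simplify:
  drop -3 from [-3, -1, 5] -> [-1, 5]
  drop -3 from [-4, -3, 1] -> [-4, 1]
  drop -3 from [-1, -3] -> [-1]
  satisfied 1 clause(s); 6 remain; assigned so far: [3]
unit clause [1] forces x1=T; simplify:
  drop -1 from [-1, 5] -> [5]
  drop -1 from [-1, 2] -> [2]
  drop -1 from [-1] -> [] (empty!)
  satisfied 3 clause(s); 3 remain; assigned so far: [1, 3]
CONFLICT (empty clause)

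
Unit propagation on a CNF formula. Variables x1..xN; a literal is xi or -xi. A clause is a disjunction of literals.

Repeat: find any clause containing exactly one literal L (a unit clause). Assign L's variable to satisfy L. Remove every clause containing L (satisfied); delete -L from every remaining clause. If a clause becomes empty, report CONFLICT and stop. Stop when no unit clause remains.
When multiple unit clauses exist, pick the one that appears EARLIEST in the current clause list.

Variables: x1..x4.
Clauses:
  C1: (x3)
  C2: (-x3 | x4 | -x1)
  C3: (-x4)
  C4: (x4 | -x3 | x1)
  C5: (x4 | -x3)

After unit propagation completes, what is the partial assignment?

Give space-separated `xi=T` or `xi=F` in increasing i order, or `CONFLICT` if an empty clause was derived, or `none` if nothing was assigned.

Answer: CONFLICT

Derivation:
unit clause [3] forces x3=T; simplify:
  drop -3 from [-3, 4, -1] -> [4, -1]
  drop -3 from [4, -3, 1] -> [4, 1]
  drop -3 from [4, -3] -> [4]
  satisfied 1 clause(s); 4 remain; assigned so far: [3]
unit clause [-4] forces x4=F; simplify:
  drop 4 from [4, -1] -> [-1]
  drop 4 from [4, 1] -> [1]
  drop 4 from [4] -> [] (empty!)
  satisfied 1 clause(s); 3 remain; assigned so far: [3, 4]
CONFLICT (empty clause)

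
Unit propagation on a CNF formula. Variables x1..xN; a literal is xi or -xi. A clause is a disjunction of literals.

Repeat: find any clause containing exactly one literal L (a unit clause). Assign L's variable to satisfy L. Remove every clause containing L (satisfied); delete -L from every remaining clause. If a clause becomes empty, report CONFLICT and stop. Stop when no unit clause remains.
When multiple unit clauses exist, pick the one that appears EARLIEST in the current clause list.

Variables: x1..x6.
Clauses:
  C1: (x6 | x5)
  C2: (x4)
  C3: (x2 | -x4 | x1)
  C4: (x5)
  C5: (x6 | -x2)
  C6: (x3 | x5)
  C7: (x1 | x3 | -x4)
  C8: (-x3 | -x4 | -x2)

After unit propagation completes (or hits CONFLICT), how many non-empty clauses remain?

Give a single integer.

unit clause [4] forces x4=T; simplify:
  drop -4 from [2, -4, 1] -> [2, 1]
  drop -4 from [1, 3, -4] -> [1, 3]
  drop -4 from [-3, -4, -2] -> [-3, -2]
  satisfied 1 clause(s); 7 remain; assigned so far: [4]
unit clause [5] forces x5=T; simplify:
  satisfied 3 clause(s); 4 remain; assigned so far: [4, 5]

Answer: 4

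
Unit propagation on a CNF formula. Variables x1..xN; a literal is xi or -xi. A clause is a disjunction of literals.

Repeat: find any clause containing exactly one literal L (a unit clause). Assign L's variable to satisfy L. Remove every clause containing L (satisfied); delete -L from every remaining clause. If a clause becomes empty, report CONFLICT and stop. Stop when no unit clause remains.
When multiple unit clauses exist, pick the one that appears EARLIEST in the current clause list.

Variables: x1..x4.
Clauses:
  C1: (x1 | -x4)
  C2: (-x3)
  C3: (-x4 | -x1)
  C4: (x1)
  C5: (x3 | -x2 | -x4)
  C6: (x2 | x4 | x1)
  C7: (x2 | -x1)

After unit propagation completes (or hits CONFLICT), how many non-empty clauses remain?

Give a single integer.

unit clause [-3] forces x3=F; simplify:
  drop 3 from [3, -2, -4] -> [-2, -4]
  satisfied 1 clause(s); 6 remain; assigned so far: [3]
unit clause [1] forces x1=T; simplify:
  drop -1 from [-4, -1] -> [-4]
  drop -1 from [2, -1] -> [2]
  satisfied 3 clause(s); 3 remain; assigned so far: [1, 3]
unit clause [-4] forces x4=F; simplify:
  satisfied 2 clause(s); 1 remain; assigned so far: [1, 3, 4]
unit clause [2] forces x2=T; simplify:
  satisfied 1 clause(s); 0 remain; assigned so far: [1, 2, 3, 4]

Answer: 0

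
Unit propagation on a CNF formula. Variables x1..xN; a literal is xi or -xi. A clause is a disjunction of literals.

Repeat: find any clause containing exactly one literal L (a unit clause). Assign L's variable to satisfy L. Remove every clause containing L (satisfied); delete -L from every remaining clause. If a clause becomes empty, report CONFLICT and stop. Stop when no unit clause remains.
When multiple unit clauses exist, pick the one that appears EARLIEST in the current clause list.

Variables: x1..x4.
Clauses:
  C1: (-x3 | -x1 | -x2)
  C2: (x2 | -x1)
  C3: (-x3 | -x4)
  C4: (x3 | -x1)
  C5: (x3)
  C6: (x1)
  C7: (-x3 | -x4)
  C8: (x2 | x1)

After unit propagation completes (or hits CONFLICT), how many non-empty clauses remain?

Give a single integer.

Answer: 0

Derivation:
unit clause [3] forces x3=T; simplify:
  drop -3 from [-3, -1, -2] -> [-1, -2]
  drop -3 from [-3, -4] -> [-4]
  drop -3 from [-3, -4] -> [-4]
  satisfied 2 clause(s); 6 remain; assigned so far: [3]
unit clause [-4] forces x4=F; simplify:
  satisfied 2 clause(s); 4 remain; assigned so far: [3, 4]
unit clause [1] forces x1=T; simplify:
  drop -1 from [-1, -2] -> [-2]
  drop -1 from [2, -1] -> [2]
  satisfied 2 clause(s); 2 remain; assigned so far: [1, 3, 4]
unit clause [-2] forces x2=F; simplify:
  drop 2 from [2] -> [] (empty!)
  satisfied 1 clause(s); 1 remain; assigned so far: [1, 2, 3, 4]
CONFLICT (empty clause)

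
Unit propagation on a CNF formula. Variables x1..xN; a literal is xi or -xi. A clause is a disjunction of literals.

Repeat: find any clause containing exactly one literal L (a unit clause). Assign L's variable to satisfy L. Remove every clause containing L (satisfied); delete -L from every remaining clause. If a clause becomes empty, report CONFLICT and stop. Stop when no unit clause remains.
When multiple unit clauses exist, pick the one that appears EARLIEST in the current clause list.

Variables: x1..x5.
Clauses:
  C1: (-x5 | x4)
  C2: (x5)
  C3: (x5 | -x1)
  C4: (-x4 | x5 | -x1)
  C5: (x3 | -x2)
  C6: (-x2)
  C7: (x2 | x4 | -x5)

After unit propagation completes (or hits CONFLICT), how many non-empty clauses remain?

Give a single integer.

unit clause [5] forces x5=T; simplify:
  drop -5 from [-5, 4] -> [4]
  drop -5 from [2, 4, -5] -> [2, 4]
  satisfied 3 clause(s); 4 remain; assigned so far: [5]
unit clause [4] forces x4=T; simplify:
  satisfied 2 clause(s); 2 remain; assigned so far: [4, 5]
unit clause [-2] forces x2=F; simplify:
  satisfied 2 clause(s); 0 remain; assigned so far: [2, 4, 5]

Answer: 0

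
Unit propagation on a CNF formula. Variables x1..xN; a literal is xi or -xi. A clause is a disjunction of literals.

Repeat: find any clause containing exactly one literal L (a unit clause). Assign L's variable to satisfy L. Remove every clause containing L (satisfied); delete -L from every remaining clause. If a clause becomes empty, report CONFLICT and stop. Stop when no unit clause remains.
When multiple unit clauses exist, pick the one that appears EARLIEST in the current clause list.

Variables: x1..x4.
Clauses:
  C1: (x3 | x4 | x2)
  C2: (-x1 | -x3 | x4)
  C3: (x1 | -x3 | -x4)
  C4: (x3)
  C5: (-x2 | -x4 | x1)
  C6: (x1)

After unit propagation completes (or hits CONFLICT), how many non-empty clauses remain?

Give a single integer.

unit clause [3] forces x3=T; simplify:
  drop -3 from [-1, -3, 4] -> [-1, 4]
  drop -3 from [1, -3, -4] -> [1, -4]
  satisfied 2 clause(s); 4 remain; assigned so far: [3]
unit clause [1] forces x1=T; simplify:
  drop -1 from [-1, 4] -> [4]
  satisfied 3 clause(s); 1 remain; assigned so far: [1, 3]
unit clause [4] forces x4=T; simplify:
  satisfied 1 clause(s); 0 remain; assigned so far: [1, 3, 4]

Answer: 0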